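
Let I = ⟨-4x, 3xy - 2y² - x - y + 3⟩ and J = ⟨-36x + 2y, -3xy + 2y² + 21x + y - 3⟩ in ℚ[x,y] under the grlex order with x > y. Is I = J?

No, the ideals differ.

Since reduced Gröbner bases are canonical representatives of ideals under a given ordering, it suffices to compute and compare them.
Buchberger on the first generating set:
f_1 = -4x, LT = x.
f_2 = 3xy - 2y² - x - y + 3, LT = xy.

S(f_1,f_2): lcm = xy. S = ⅔y² + ⅓x + ⅓y - 1.
  reduce S modulo (f_1, f_2):
  remainder ⅔y² + ⅓y - 1 ≠ 0; add g_3 = ⅔y² + ⅓y - 1 to the basis.

The other S-polynomials (S(f_1,g_3), S(f_2,g_3)) all reduce to 0 modulo the current basis, so we have a Gröbner basis.
Inter-reduce: drop elements whose leading term is divisible by another's, tail-reduce, and make monic.
Reduced Gröbner basis: {y² + ½y - 3/2, x}.

Buchberger on the second generating set:
h_1 = -36x + 2y, LT = x.
h_2 = -3xy + 2y² + 21x + y - 3, LT = xy.

S(h_1,h_2): lcm = xy. S = 11/18y² + 7x + ⅓y - 1.
  reduce S modulo (h_1, h_2):
  remainder 11/18y² + 13/18y - 1 ≠ 0; add k_3 = 11/18y² + 13/18y - 1 to the basis.

The other S-polynomials (S(h_1,k_3), S(h_2,k_3)) all reduce to 0 modulo the current basis, so we have a Gröbner basis.
Inter-reduce: drop elements whose leading term is divisible by another's, tail-reduce, and make monic.
Reduced Gröbner basis: {y² + 13/11y - 18/11, x - 1/18y}.

Since the reduced bases disagree, the two ideals are not the same.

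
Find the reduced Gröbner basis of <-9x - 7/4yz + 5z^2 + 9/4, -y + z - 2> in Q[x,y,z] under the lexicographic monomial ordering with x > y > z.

f_1 = -9x - 7/4yz + 5z^2 + 9/4, LT = x.
f_2 = -y + z - 2, LT = y.

The S-polynomials (S(f_1,f_2)) all reduce to 0 modulo the current basis, so we have a Gröbner basis.

G = {x - 13/36z^2 - 7/18z - 1/4, y - z + 2}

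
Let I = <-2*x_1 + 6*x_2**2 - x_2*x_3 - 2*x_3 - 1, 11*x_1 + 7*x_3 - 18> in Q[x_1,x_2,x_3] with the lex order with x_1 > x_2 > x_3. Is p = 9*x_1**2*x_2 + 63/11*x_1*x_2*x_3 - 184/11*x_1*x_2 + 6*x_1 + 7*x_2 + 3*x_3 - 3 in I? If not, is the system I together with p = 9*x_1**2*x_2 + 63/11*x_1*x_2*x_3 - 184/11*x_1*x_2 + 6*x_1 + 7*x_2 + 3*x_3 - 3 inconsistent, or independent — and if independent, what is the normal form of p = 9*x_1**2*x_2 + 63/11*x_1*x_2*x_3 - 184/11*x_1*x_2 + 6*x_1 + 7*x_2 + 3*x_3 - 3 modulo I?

9*x_1**2*x_2 + 63/11*x_1*x_2*x_3 - 184/11*x_1*x_2 + 6*x_1 + 7*x_2 + 3*x_3 - 3 is independent of I; its normal form modulo I is 14/11*x_2*x_3 + 41/11*x_2 - 9/11*x_3 + 75/11.

First compute the reduced Gröbner basis of I by Buchberger's algorithm.
f_1 = -2*x_1 + 6*x_2**2 - x_2*x_3 - 2*x_3 - 1, LT = x_1.
f_2 = 11*x_1 + 7*x_3 - 18, LT = x_1.

S(f_1,f_2): lcm = x_1. S = -3*x_2**2 + 1/2*x_2*x_3 + 4/11*x_3 + 47/22.
  leading term x_2**2: no divisor's leading term divides it; move -3*x_2**2 to the remainder.
  leading term x_2*x_3: no divisor's leading term divides it; move 1/2*x_2*x_3 to the remainder.
  leading term x_3: no divisor's leading term divides it; move 4/11*x_3 to the remainder.
  leading term 1: no divisor's leading term divides it; move 47/22 to the remainder.
  remainder -3*x_2**2 + 1/2*x_2*x_3 + 4/11*x_3 + 47/22 ≠ 0; add h_3 = -3*x_2**2 + 1/2*x_2*x_3 + 4/11*x_3 + 47/22 to the basis.

The other S-polynomials (S(f_1,h_3), S(f_2,h_3)) all reduce to 0 modulo the current basis, so we have a Gröbner basis.
Inter-reduce: drop elements whose leading term is divisible by another's, tail-reduce, and make monic.
Reduced Gröbner basis: {x_1 + 7/11*x_3 - 18/11, x_2**2 - 1/6*x_2*x_3 - 4/33*x_3 - 47/66}.
Label its elements g_1 = x_1 + 7/11*x_3 - 18/11, g_2 = x_2**2 - 1/6*x_2*x_3 - 4/33*x_3 - 47/66.

Reduce p = 9*x_1**2*x_2 + 63/11*x_1*x_2*x_3 - 184/11*x_1*x_2 + 6*x_1 + 7*x_2 + 3*x_3 - 3 modulo G:
  leading term x_1**2*x_2: subtract (9*x_1*x_2)·g_1 from 9*x_1**2*x_2 + 63/11*x_1*x_2*x_3 - 184/11*x_1*x_2 + 6*x_1 + 7*x_2 + 3*x_3 - 3 → -2*x_1*x_2 + 6*x_1 + 7*x_2 + 3*x_3 - 3
  leading term x_1*x_2: subtract (-2*x_2)·g_1 from -2*x_1*x_2 + 6*x_1 + 7*x_2 + 3*x_3 - 3 → 6*x_1 + 14/11*x_2*x_3 + 41/11*x_2 + 3*x_3 - 3
  leading term x_1: subtract (6)·g_1 from 6*x_1 + 14/11*x_2*x_3 + 41/11*x_2 + 3*x_3 - 3 → 14/11*x_2*x_3 + 41/11*x_2 - 9/11*x_3 + 75/11
  leading term x_2*x_3: no divisor's leading term divides it; move 14/11*x_2*x_3 to the remainder.
  leading term x_2: no divisor's leading term divides it; move 41/11*x_2 to the remainder.
  leading term x_3: no divisor's leading term divides it; move -9/11*x_3 to the remainder.
  leading term 1: no divisor's leading term divides it; move 75/11 to the remainder.
  normal form = 14/11*x_2*x_3 + 41/11*x_2 - 9/11*x_3 + 75/11.
The normal form is nonzero, so p ∉ I. Since p minus its normal form lies in I, I + (p) = I + (r) where r = 14/11*x_2*x_3 + 41/11*x_2 - 9/11*x_3 + 75/11; decide whether this ideal is the whole ring.
Run Buchberger on G together with r (pairs among the g_i already reduce to 0 since G is a Gröbner basis):
g_1 = x_1 + 7/11*x_3 - 18/11, LT = x_1.
g_2 = x_2**2 - 1/6*x_2*x_3 - 4/33*x_3 - 47/66, LT = x_2**2.
r = 14/11*x_2*x_3 + 41/11*x_2 - 9/11*x_3 + 75/11, LT = x_2*x_3.

S(g_2,r): lcm = x_2**2*x_3. S = -41/14*x_2**2 - 1/6*x_2*x_3**2 + 9/14*x_2*x_3 - 75/14*x_2 - 4/33*x_3**2 - 47/66*x_3.
  leading term x_2**2: subtract (-41/14)·g_2 from -41/14*x_2**2 - 1/6*x_2*x_3**2 + 9/14*x_2*x_3 - 75/14*x_2 - 4/33*x_3**2 - 47/66*x_3 → -1/6*x_2*x_3**2 + 13/84*x_2*x_3 - 75/14*x_2 - 4/33*x_3**2 - 493/462*x_3 - 1927/924
  leading term x_2*x_3**2: subtract (-11/84*x_3)·r from -1/6*x_2*x_3**2 + 13/84*x_2*x_3 - 75/14*x_2 - 4/33*x_3**2 - 493/462*x_3 - 1927/924 → 9/14*x_2*x_3 - 75/14*x_2 - 211/924*x_3**2 - 23/132*x_3 - 1927/924
  leading term x_2*x_3: subtract (99/196)·r from 9/14*x_2*x_3 - 75/14*x_2 - 211/924*x_3**2 - 23/132*x_3 - 1927/924 → -1419/196*x_2 - 211/924*x_3**2 + 773/3234*x_3 - 8941/1617
  leading term x_2: no divisor's leading term divides it; move -1419/196*x_2 to the remainder.
  leading term x_3**2: no divisor's leading term divides it; move -211/924*x_3**2 to the remainder.
  leading term x_3: no divisor's leading term divides it; move 773/3234*x_3 to the remainder.
  leading term 1: no divisor's leading term divides it; move -8941/1617 to the remainder.
  remainder -1419/196*x_2 - 211/924*x_3**2 + 773/3234*x_3 - 8941/1617 ≠ 0; add m_4 = -1419/196*x_2 - 211/924*x_3**2 + 773/3234*x_3 - 8941/1617 to the basis.

S(r,m_4): lcm = x_2*x_3. S = 41/14*x_2 - 1477/46827*x_3**3 + 1546/46827*x_3**2 - 922139/655578*x_3 + 75/14.
  leading term x_2: subtract (-574/1419)·m_4 from 41/14*x_2 - 1477/46827*x_3**3 + 1546/46827*x_3**2 - 922139/655578*x_3 + 75/14 → -1477/46827*x_3**3 - 1853/31218*x_3**2 - 317/242*x_3 + 292243/93654
  leading term x_3**3: no divisor's leading term divides it; move -1477/46827*x_3**3 to the remainder.
  leading term x_3**2: no divisor's leading term divides it; move -1853/31218*x_3**2 to the remainder.
  leading term x_3: no divisor's leading term divides it; move -317/242*x_3 to the remainder.
  leading term 1: no divisor's leading term divides it; move 292243/93654 to the remainder.
  remainder -1477/46827*x_3**3 - 1853/31218*x_3**2 - 317/242*x_3 + 292243/93654 ≠ 0; add m_5 = -1477/46827*x_3**3 - 1853/31218*x_3**2 - 317/242*x_3 + 292243/93654 to the basis.

The other S-polynomials (S(g_1,g_2), S(g_1,r), S(g_1,m_4), S(g_2,m_4), S(g_1,m_5), S(g_2,m_5), S(r,m_5), S(m_4,m_5)) all reduce to 0 modulo the current basis, so we have a Gröbner basis.
Inter-reduce: drop elements whose leading term is divisible by another's, tail-reduce, and make monic.
Reduced Gröbner basis: {x_1 + 7/11*x_3 - 18/11, x_2 + 1477/46827*x_3**2 - 1546/46827*x_3 + 35764/46827, x_3**3 + 5559/2954*x_3**2 + 122679/2954*x_3 - 41749/422}.
The reduced Gröbner basis of I + (p) is {x_1 + 7/11*x_3 - 18/11, x_2 + 1477/46827*x_3**2 - 1546/46827*x_3 + 35764/46827, x_3**3 + 5559/2954*x_3**2 + 122679/2954*x_3 - 41749/422} ≠ {1}, a proper ideal, so the enlarged system stays consistent: p is independent of I, with normal form 14/11*x_2*x_3 + 41/11*x_2 - 9/11*x_3 + 75/11.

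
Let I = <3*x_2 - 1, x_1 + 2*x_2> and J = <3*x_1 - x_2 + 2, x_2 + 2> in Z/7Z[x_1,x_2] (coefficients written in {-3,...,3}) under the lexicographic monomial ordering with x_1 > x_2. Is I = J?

No, the ideals differ.

Equality of ideals is decidable: compute both reduced Gröbner bases (unique for the ordering) and check whether they agree.
Buchberger on the first generating set:
f_1 = 3*x_2 - 1, LT = x_2.
f_2 = x_1 + 2*x_2, LT = x_1.

The S-polynomials (S(f_1,f_2)) all reduce to 0 modulo the current basis, so we have a Gröbner basis.
Inter-reduce: drop elements whose leading term is divisible by another's, tail-reduce, and make monic.
Reduced Gröbner basis: {x_1 + 3, x_2 + 2}.

Buchberger on the second generating set:
h_1 = 3*x_1 - x_2 + 2, LT = x_1.
h_2 = x_2 + 2, LT = x_2.

The S-polynomials (S(h_1,h_2)) all reduce to 0 modulo the current basis, so we have a Gröbner basis.
Inter-reduce: drop elements whose leading term is divisible by another's, tail-reduce, and make monic.
Reduced Gröbner basis: {x_1 - 1, x_2 + 2}.

The bases are distinct; the ideals are different.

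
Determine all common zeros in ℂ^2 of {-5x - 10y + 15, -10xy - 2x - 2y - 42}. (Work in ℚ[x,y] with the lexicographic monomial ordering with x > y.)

Compute a lex Gröbner basis by Buchberger's algorithm.
f_1 = -5x - 10y + 15, LT = x.
f_2 = -10xy - 2x - 2y - 42, LT = xy.

S(f_1,f_2): lcm = xy. S = -⅕x + 2y² - 16/5y - 21/5.
  leading term x: subtract (1/25)·f_1 from -⅕x + 2y² - 16/5y - 21/5 → 2y² - 14/5y - 24/5
  leading term y²: no divisor's leading term divides it; move 2y² to the remainder.
  leading term y: no divisor's leading term divides it; move -14/5y to the remainder.
  leading term 1: no divisor's leading term divides it; move -24/5 to the remainder.
  remainder 2y² - 14/5y - 24/5 ≠ 0; add h_3 = 2y² - 14/5y - 24/5 to the basis.

The other S-polynomials (S(f_1,h_3), S(f_2,h_3)) all reduce to 0 modulo the current basis, so we have a Gröbner basis.
Inter-reduce: drop elements whose leading term is divisible by another's, tail-reduce, and make monic.
Reduced Gröbner basis: {x + 2y - 3, y² - 7/5y - 12/5}.

Elimination: the polynomial y² - 7/5y - 12/5 lies in the elimination ideal for y, so y ∈ {-1, 12/5}. For each such y, the remaining basis elements (now univariate) give the rest of the solution.
  y = -1: the earlier basis element becomes x - 5 = 0, giving x = 5 — point (5, -1).
  y = 12/5: the earlier basis element becomes x + 9/5 = 0, giving x = -9/5 — point (-9/5, 12/5).

{(5, -1), (-9/5, 12/5)}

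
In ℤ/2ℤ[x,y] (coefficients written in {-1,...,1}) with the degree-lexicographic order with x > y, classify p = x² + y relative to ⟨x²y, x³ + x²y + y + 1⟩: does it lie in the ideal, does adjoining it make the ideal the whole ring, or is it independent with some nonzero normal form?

First compute the reduced Gröbner basis of I by Buchberger's algorithm.
f_1 = x²y, LT = x²y.
f_2 = x³ + x²y + y + 1, LT = x³.

S(f_1,f_2): lcm = x³y. S = x²y² + y² + y.
  leading term x²y²: subtract (y)·f_1 from x²y² + y² + y → y² + y
  leading term y²: no divisor's leading term divides it; move y² to the remainder.
  leading term y: no divisor's leading term divides it; move y to the remainder.
  remainder y² + y ≠ 0; add h_3 = y² + y to the basis.

The other S-polynomials (S(f_1,h_3), S(f_2,h_3)) all reduce to 0 modulo the current basis, so we have a Gröbner basis.
Inter-reduce: drop elements whose leading term is divisible by another's, tail-reduce, and make monic.
Reduced Gröbner basis: {x³ + y + 1, x²y, y² + y}.
Label its elements g_1 = x³ + y + 1, g_2 = x²y, g_3 = y² + y.

Reduce p = x² + y modulo G:
  leading term x²: no divisor's leading term divides it; move x² to the remainder.
  leading term y: no divisor's leading term divides it; move y to the remainder.
  normal form = x² + y.
The normal form is nonzero, so p ∉ I. Since p minus its normal form lies in I, I + (p) = I + (r) where r = x² + y; decide whether this ideal is the whole ring.
Run Buchberger on G together with r (pairs among the g_i already reduce to 0 since G is a Gröbner basis):
g_1 = x³ + y + 1, LT = x³.
g_2 = x²y, LT = x²y.
g_3 = y² + y, LT = y².
r = x² + y, LT = x².

S(g_1,r): lcm = x³. S = xy + y + 1.
  leading term xy: no divisor's leading term divides it; move xy to the remainder.
  leading term y: no divisor's leading term divides it; move y to the remainder.
  leading term 1: no divisor's leading term divides it; move 1 to the remainder.
  remainder xy + y + 1 ≠ 0; add m_5 = xy + y + 1 to the basis.

S(g_2,r): lcm = x²y. S = y².
  leading term y²: subtract (1)·g_3 from y² → y
  leading term y: no divisor's leading term divides it; move y to the remainder.
  remainder y ≠ 0; add m_6 = y to the basis.

S(g_2,m_5): lcm = x²y. S = xy + x.
  leading term xy: subtract (1)·m_5 from xy + x → x + y + 1
  leading term x: no divisor's leading term divides it; move x to the remainder.
  leading term y: subtract (1)·m_6 from y + 1 → 1
  leading term 1: no divisor's leading term divides it; move 1 to the remainder.
  remainder x + 1 ≠ 0; add m_7 = x + 1 to the basis.

S(g_3,m_5): lcm = xy². S = xy + y² + y.
  leading term xy: subtract (1)·m_5 from xy + y² + y → y² + 1
  leading term y²: subtract (1)·g_3 from y² + 1 → y + 1
  leading term y: subtract (1)·m_6 from y + 1 → 1
  leading term 1: no divisor's leading term divides it; move 1 to the remainder.
  remainder 1 ≠ 0; add m_8 = 1 to the basis.

The other S-polynomials (S(g_1,g_2), S(g_1,g_3), S(g_2,g_3), S(g_3,r), S(g_1,m_5), S(r,m_5), S(g_1,m_6), S(g_2,m_6), S(g_3,m_6), S(r,m_6), S(m_5,m_6), S(g_1,m_7), S(g_2,m_7), S(g_3,m_7), S(r,m_7), S(m_5,m_7), S(m_6,m_7), S(g_1,m_8), S(g_2,m_8), S(g_3,m_8), S(r,m_8), S(m_5,m_8), S(m_6,m_8), S(m_7,m_8)) all reduce to 0 modulo the current basis, so we have a Gröbner basis.
Inter-reduce: drop elements whose leading term is divisible by another's, tail-reduce, and make monic.
Reduced Gröbner basis: {1}.
The reduced Gröbner basis of I + (p) is {1}: the ideal is the whole ring, so the enlarged system has no common solution — adjoining p is inconsistent.

The remainder on division by a Gröbner basis is unique — it is the normal form.

Adjoining x² + y makes the ideal the whole ring: the system is inconsistent.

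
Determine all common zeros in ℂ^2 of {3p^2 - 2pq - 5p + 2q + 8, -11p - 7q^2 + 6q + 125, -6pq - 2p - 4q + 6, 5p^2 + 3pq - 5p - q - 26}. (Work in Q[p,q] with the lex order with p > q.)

{(-1, -4)}

Compute a lex Gröbner basis by Buchberger's algorithm.
f_1 = 3p^2 - 2pq - 5p + 2q + 8, LT = p^2.
f_2 = -11p - 7q^2 + 6q + 125, LT = p.
f_3 = -6pq - 2p - 4q + 6, LT = pq.
f_4 = 5p^2 + 3pq - 5p - q - 26, LT = p^2.

S(f_1,f_2): lcm = p^2. S = -7/11pq^2 - 4/33pq + 320/33p + 2/3q + 8/3.
  leading term pq^2: subtract (7/121q^2)·f_2 from -7/11pq^2 - 4/33pq + 320/33p + 2/3q + 8/3 → -4/33pq + 320/33p + 49/121q^4 - 42/121q^3 - 875/121q^2 + 2/3q + 8/3
  leading term pq: subtract (4/363q)·f_2 from -4/33pq + 320/33p + 49/121q^4 - 42/121q^3 - 875/121q^2 + 2/3q + 8/3 → 320/33p + 49/121q^4 - 98/363q^3 - 883/121q^2 - 86/121q + 8/3
  leading term p: subtract (-320/363)·f_2 from 320/33p + 49/121q^4 - 98/363q^3 - 883/121q^2 - 86/121q + 8/3 → 49/121q^4 - 98/363q^3 - 4889/363q^2 + 554/121q + 13656/121
  leading term q^4: no divisor's leading term divides it; move 49/121q^4 to the remainder.
  leading term q^3: no divisor's leading term divides it; move -98/363q^3 to the remainder.
  leading term q^2: no divisor's leading term divides it; move -4889/363q^2 to the remainder.
  leading term q: no divisor's leading term divides it; move 554/121q to the remainder.
  leading term 1: no divisor's leading term divides it; move 13656/121 to the remainder.
  remainder 49/121q^4 - 98/363q^3 - 4889/363q^2 + 554/121q + 13656/121 ≠ 0; add h_5 = 49/121q^4 - 98/363q^3 - 4889/363q^2 + 554/121q + 13656/121 to the basis.

S(f_1,f_3): lcm = p^2q. S = -1/3p^2 - 2/3pq^2 - 7/3pq + p + 2/3q^2 + 8/3q.
  leading term p^2: subtract (-1/9)·f_1 from -1/3p^2 - 2/3pq^2 - 7/3pq + p + 2/3q^2 + 8/3q → -2/3pq^2 - 23/9pq + 4/9p + 2/3q^2 + 26/9q + 8/9
  leading term pq^2: subtract (2/33q^2)·f_2 from -2/3pq^2 - 23/9pq + 4/9p + 2/3q^2 + 26/9q + 8/9 → -23/9pq + 4/9p + 14/33q^4 - 4/11q^3 - 76/11q^2 + 26/9q + 8/9
  leading term pq: subtract (23/99q)·f_2 from -23/9pq + 4/9p + 14/33q^4 - 4/11q^3 - 76/11q^2 + 26/9q + 8/9 → 4/9p + 14/33q^4 + 125/99q^3 - 274/33q^2 - 863/33q + 8/9
  leading term p: subtract (-4/99)·f_2 from 4/9p + 14/33q^4 + 125/99q^3 - 274/33q^2 - 863/33q + 8/9 → 14/33q^4 + 125/99q^3 - 850/99q^2 - 285/11q + 196/33
  leading term q^4: subtract (22/21)·h_5 from 14/33q^4 + 125/99q^3 - 850/99q^2 - 285/11q + 196/33 → 17/11q^3 + 116/21q^2 - 7093/231q - 25940/231
  leading term q^3: no divisor's leading term divides it; move 17/11q^3 to the remainder.
  leading term q^2: no divisor's leading term divides it; move 116/21q^2 to the remainder.
  leading term q: no divisor's leading term divides it; move -7093/231q to the remainder.
  leading term 1: no divisor's leading term divides it; move -25940/231 to the remainder.
  remainder 17/11q^3 + 116/21q^2 - 7093/231q - 25940/231 ≠ 0; add h_6 = 17/11q^3 + 116/21q^2 - 7093/231q - 25940/231 to the basis.

S(f_1,f_4): lcm = p^2. S = -19/15pq - 2/3p + 13/15q + 118/15.
  leading term pq: subtract (19/165q)·f_2 from -19/15pq - 2/3p + 13/15q + 118/15 → -2/3p + 133/165q^3 - 38/55q^2 - 744/55q + 118/15
  leading term p: subtract (2/33)·f_2 from -2/3p + 133/165q^3 - 38/55q^2 - 744/55q + 118/15 → 133/165q^3 - 4/15q^2 - 764/55q + 16/55
  leading term q^3: subtract (133/255)·h_6 from 133/165q^3 - 4/15q^2 - 764/55q + 16/55 → -2408/765q^2 + 325/153q + 45028/765
  leading term q^2: no divisor's leading term divides it; move -2408/765q^2 to the remainder.
  leading term q: no divisor's leading term divides it; move 325/153q to the remainder.
  leading term 1: no divisor's leading term divides it; move 45028/765 to the remainder.
  remainder -2408/765q^2 + 325/153q + 45028/765 ≠ 0; add h_7 = -2408/765q^2 + 325/153q + 45028/765 to the basis.

S(f_2,f_3): lcm = pq. S = -1/3p + 7/11q^3 - 6/11q^2 - 397/33q + 1.
  leading term p: subtract (1/33)·f_2 from -1/3p + 7/11q^3 - 6/11q^2 - 397/33q + 1 → 7/11q^3 - 1/3q^2 - 403/33q - 92/33
  leading term q^3: subtract (7/17)·h_6 from 7/11q^3 - 1/3q^2 - 403/33q - 92/33 → -133/51q^2 + 22/51q + 2216/51
  leading term q^2: subtract (285/344)·h_7 from -133/51q^2 + 22/51q + 2216/51 → -457/344q - 457/86
  leading term q: no divisor's leading term divides it; move -457/344q to the remainder.
  leading term 1: no divisor's leading term divides it; move -457/86 to the remainder.
  remainder -457/344q - 457/86 ≠ 0; add h_8 = -457/344q - 457/86 to the basis.

The other S-polynomials (S(f_2,f_4), S(f_3,f_4), S(f_1,h_5), S(f_2,h_5), S(f_3,h_5), S(f_4,h_5), S(f_1,h_6), S(f_2,h_6), S(f_3,h_6), S(f_4,h_6), S(h_5,h_6), S(f_1,h_7), S(f_2,h_7), S(f_3,h_7), S(f_4,h_7), S(h_5,h_7), S(h_6,h_7), S(f_1,h_8), S(f_2,h_8), S(f_3,h_8), S(f_4,h_8), S(h_5,h_8), S(h_6,h_8), S(h_7,h_8)) all reduce to 0 modulo the current basis, so we have a Gröbner basis.
Inter-reduce: drop elements whose leading term is divisible by another's, tail-reduce, and make monic.
Reduced Gröbner basis: {p + 1, q + 4}.

Elimination: the polynomial q + 4 lies in the elimination ideal for q, so q ∈ {-4}. For each such q, the remaining basis elements (now univariate) give the rest of the solution.
  q = -4: the earlier basis element becomes p + 1 = 0, giving p = -1 — point (-1, -4).
Zero-dimensionality of the ideal guarantees finitely many solutions over ℂ.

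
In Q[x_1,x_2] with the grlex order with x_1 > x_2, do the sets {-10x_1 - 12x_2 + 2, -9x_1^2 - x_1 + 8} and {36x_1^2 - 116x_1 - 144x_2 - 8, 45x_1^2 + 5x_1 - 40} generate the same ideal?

Yes, the ideals are equal.

Two ideals are equal iff their reduced Gröbner bases coincide (the reduced basis is unique for a fixed ordering).
Buchberger on the first generating set:
f_1 = -10x_1 - 12x_2 + 2, LT = x_1.
f_2 = -9x_1^2 - x_1 + 8, LT = x_1^2.

S(f_1,f_2): lcm = x_1^2. S = 6/5x_1x_2 - 14/45x_1 + 8/9.
  leading term x_1x_2: subtract (-3/25x_2)·f_1 from 6/5x_1x_2 - 14/45x_1 + 8/9 → -36/25x_2^2 - 14/45x_1 + 6/25x_2 + 8/9
  leading term x_2^2: no divisor's leading term divides it; move -36/25x_2^2 to the remainder.
  leading term x_1: subtract (7/225)·f_1 from -14/45x_1 + 6/25x_2 + 8/9 → 46/75x_2 + 62/75
  leading term x_2: no divisor's leading term divides it; move 46/75x_2 to the remainder.
  leading term 1: no divisor's leading term divides it; move 62/75 to the remainder.
  remainder -36/25x_2^2 + 46/75x_2 + 62/75 ≠ 0; add g_3 = -36/25x_2^2 + 46/75x_2 + 62/75 to the basis.

S(f_1,g_3): leading monomials are coprime, so the S-polynomial reduces to 0 (Buchberger's first criterion).
S(f_2,g_3): leading monomials are coprime, so the S-polynomial reduces to 0 (Buchberger's first criterion).
Every S-polynomial of the final basis reduces to 0, so we have a Gröbner basis.
Inter-reduce: drop elements whose leading term is divisible by another's, tail-reduce, and make monic.
Reduced Gröbner basis: {x_2^2 - 23/54x_2 - 31/54, x_1 + 6/5x_2 - 1/5}.

Buchberger on the second generating set:
h_1 = 36x_1^2 - 116x_1 - 144x_2 - 8, LT = x_1^2.
h_2 = 45x_1^2 + 5x_1 - 40, LT = x_1^2.

S(h_1,h_2): lcm = x_1^2. S = -10/3x_1 - 4x_2 + 2/3.
  leading term x_1: no divisor's leading term divides it; move -10/3x_1 to the remainder.
  leading term x_2: no divisor's leading term divides it; move -4x_2 to the remainder.
  leading term 1: no divisor's leading term divides it; move 2/3 to the remainder.
  remainder -10/3x_1 - 4x_2 + 2/3 ≠ 0; add k_3 = -10/3x_1 - 4x_2 + 2/3 to the basis.

S(h_1,k_3): lcm = x_1^2. S = -6/5x_1x_2 - 136/45x_1 - 4x_2 - 2/9.
  leading term x_1x_2: subtract (9/25x_2)·k_3 from -6/5x_1x_2 - 136/45x_1 - 4x_2 - 2/9 → 36/25x_2^2 - 136/45x_1 - 106/25x_2 - 2/9
  leading term x_2^2: no divisor's leading term divides it; move 36/25x_2^2 to the remainder.
  leading term x_1: subtract (68/75)·k_3 from -136/45x_1 - 106/25x_2 - 2/9 → -46/75x_2 - 62/75
  leading term x_2: no divisor's leading term divides it; move -46/75x_2 to the remainder.
  leading term 1: no divisor's leading term divides it; move -62/75 to the remainder.
  remainder 36/25x_2^2 - 46/75x_2 - 62/75 ≠ 0; add k_4 = 36/25x_2^2 - 46/75x_2 - 62/75 to the basis.

S(h_2,k_3): lcm = x_1^2. S = -6/5x_1x_2 + 14/45x_1 - 8/9.
  leading term x_1x_2: subtract (9/25x_2)·k_3 from -6/5x_1x_2 + 14/45x_1 - 8/9 → 36/25x_2^2 + 14/45x_1 - 6/25x_2 - 8/9
  leading term x_2^2: subtract (1)·k_4 from 36/25x_2^2 + 14/45x_1 - 6/25x_2 - 8/9 → 14/45x_1 + 28/75x_2 - 14/225
  leading term x_1: subtract (-7/75)·k_3 from 14/45x_1 + 28/75x_2 - 14/225 → 0
  remainder 0.

S(h_1,k_4): leading monomials are coprime, so the S-polynomial reduces to 0 (Buchberger's first criterion).
S(h_2,k_4): leading monomials are coprime, so the S-polynomial reduces to 0 (Buchberger's first criterion).
S(k_3,k_4): leading monomials are coprime, so the S-polynomial reduces to 0 (Buchberger's first criterion).
Every S-polynomial of the final basis reduces to 0, so we have a Gröbner basis.
Inter-reduce: drop elements whose leading term is divisible by another's, tail-reduce, and make monic.
Reduced Gröbner basis: {x_2^2 - 23/54x_2 - 31/54, x_1 + 6/5x_2 - 1/5}.

The two bases agree; hence the ideals are identical.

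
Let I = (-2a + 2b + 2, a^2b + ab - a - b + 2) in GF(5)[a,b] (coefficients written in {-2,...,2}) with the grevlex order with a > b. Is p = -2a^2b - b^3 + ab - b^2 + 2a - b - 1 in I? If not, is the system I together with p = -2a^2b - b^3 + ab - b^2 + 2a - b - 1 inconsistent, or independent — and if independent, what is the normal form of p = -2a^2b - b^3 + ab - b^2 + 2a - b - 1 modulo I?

Adjoining -2a^2b - b^3 + ab - b^2 + 2a - b - 1 makes the ideal the whole ring: the system is inconsistent.

First compute the reduced Gröbner basis of I by Buchberger's algorithm.
f_1 = -2a + 2b + 2, LT = a.
f_2 = a^2b + ab - a - b + 2, LT = a^2b.

S(f_1,f_2): lcm = a^2b. S = -ab^2 - 2ab + a + b - 2.
  leading term ab^2: subtract (-2b^2)·f_1 from -ab^2 - 2ab + a + b - 2 → -b^3 - 2ab - b^2 + a + b - 2
  leading term b^3: no divisor's leading term divides it; move -b^3 to the remainder.
  leading term ab: subtract (b)·f_1 from -2ab - b^2 + a + b - 2 → 2b^2 + a - b - 2
  leading term b^2: no divisor's leading term divides it; move 2b^2 to the remainder.
  leading term a: subtract (2)·f_1 from a - b - 2 → -1
  leading term 1: no divisor's leading term divides it; move -1 to the remainder.
  remainder -b^3 + 2b^2 - 1 ≠ 0; add h_3 = -b^3 + 2b^2 - 1 to the basis.

The other S-polynomials (S(f_1,h_3), S(f_2,h_3)) all reduce to 0 modulo the current basis, so we have a Gröbner basis.
Inter-reduce: drop elements whose leading term is divisible by another's, tail-reduce, and make monic.
Reduced Gröbner basis: {b^3 - 2b^2 + 1, a - b - 1}.
Label its elements g_1 = b^3 - 2b^2 + 1, g_2 = a - b - 1.

Reduce p = -2a^2b - b^3 + ab - b^2 + 2a - b - 1 modulo G:
  leading term a^2b: subtract (-2ab)·g_2 from -2a^2b - b^3 + ab - b^2 + 2a - b - 1 → -2ab^2 - b^3 - ab - b^2 + 2a - b - 1
  leading term ab^2: subtract (-2b^2)·g_2 from -2ab^2 - b^3 - ab - b^2 + 2a - b - 1 → 2b^3 - ab + 2b^2 + 2a - b - 1
  leading term b^3: subtract (2)·g_1 from 2b^3 - ab + 2b^2 + 2a - b - 1 → -ab + b^2 + 2a - b + 2
  leading term ab: subtract (-b)·g_2 from -ab + b^2 + 2a - b + 2 → 2a - 2b + 2
  leading term a: subtract (2)·g_2 from 2a - 2b + 2 → -1
  leading term 1: no divisor's leading term divides it; move -1 to the remainder.
  normal form = -1.
The normal form is nonzero, so p ∉ I. Since p minus its normal form lies in I, I + (p) = I + (r) where r = -1; decide whether this ideal is the whole ring.
Here r = -1 is a nonzero constant, hence a unit: 1 ∈ I + (p), the Gröbner basis of I + (p) is {1}, and the enlarged system has no common solution — adjoining p is inconsistent.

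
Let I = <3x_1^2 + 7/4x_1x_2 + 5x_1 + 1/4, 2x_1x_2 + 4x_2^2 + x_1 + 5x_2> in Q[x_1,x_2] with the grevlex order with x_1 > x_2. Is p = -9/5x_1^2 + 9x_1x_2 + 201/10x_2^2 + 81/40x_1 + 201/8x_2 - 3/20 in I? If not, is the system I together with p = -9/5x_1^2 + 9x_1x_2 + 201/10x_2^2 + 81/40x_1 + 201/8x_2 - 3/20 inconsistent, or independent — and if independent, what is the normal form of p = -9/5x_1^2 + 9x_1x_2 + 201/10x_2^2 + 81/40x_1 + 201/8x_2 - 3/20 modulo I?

-9/5x_1^2 + 9x_1x_2 + 201/10x_2^2 + 81/40x_1 + 201/8x_2 - 3/20 lies in I (it reduces to 0).

First compute the reduced Gröbner basis of I by Buchberger's algorithm.
f_1 = 3x_1^2 + 7/4x_1x_2 + 5x_1 + 1/4, LT = x_1^2.
f_2 = 2x_1x_2 + 4x_2^2 + x_1 + 5x_2, LT = x_1x_2.

S(f_1,f_2): lcm = x_1^2x_2. S = -17/12x_1x_2^2 - 1/2x_1^2 - 5/6x_1x_2 + 1/12x_2.
  leading term x_1x_2^2: subtract (-17/24x_2)·f_2 from -17/12x_1x_2^2 - 1/2x_1^2 - 5/6x_1x_2 + 1/12x_2 → 17/6x_2^3 - 1/2x_1^2 - 1/8x_1x_2 + 85/24x_2^2 + 1/12x_2
  leading term x_2^3: no divisor's leading term divides it; move 17/6x_2^3 to the remainder.
  leading term x_1^2: subtract (-1/6)·f_1 from -1/2x_1^2 - 1/8x_1x_2 + 85/24x_2^2 + 1/12x_2 → 1/6x_1x_2 + 85/24x_2^2 + 5/6x_1 + 1/12x_2 + 1/24
  leading term x_1x_2: subtract (1/12)·f_2 from 1/6x_1x_2 + 85/24x_2^2 + 5/6x_1 + 1/12x_2 + 1/24 → 77/24x_2^2 + 3/4x_1 - 1/3x_2 + 1/24
  leading term x_2^2: no divisor's leading term divides it; move 77/24x_2^2 to the remainder.
  leading term x_1: no divisor's leading term divides it; move 3/4x_1 to the remainder.
  leading term x_2: no divisor's leading term divides it; move -1/3x_2 to the remainder.
  leading term 1: no divisor's leading term divides it; move 1/24 to the remainder.
  remainder 17/6x_2^3 + 77/24x_2^2 + 3/4x_1 - 1/3x_2 + 1/24 ≠ 0; add h_3 = 17/6x_2^3 + 77/24x_2^2 + 3/4x_1 - 1/3x_2 + 1/24 to the basis.

The other S-polynomials (S(f_1,h_3), S(f_2,h_3)) all reduce to 0 modulo the current basis, so we have a Gröbner basis.
Inter-reduce: drop elements whose leading term is divisible by another's, tail-reduce, and make monic.
Reduced Gröbner basis: {x_2^3 + 77/68x_2^2 + 9/34x_1 - 2/17x_2 + 1/68, x_1^2 - 7/6x_2^2 + 11/8x_1 - 35/24x_2 + 1/12, x_1x_2 + 2x_2^2 + 1/2x_1 + 5/2x_2}.
Label its elements g_1 = x_2^3 + 77/68x_2^2 + 9/34x_1 - 2/17x_2 + 1/68, g_2 = x_1^2 - 7/6x_2^2 + 11/8x_1 - 35/24x_2 + 1/12, g_3 = x_1x_2 + 2x_2^2 + 1/2x_1 + 5/2x_2.

Reduce p = -9/5x_1^2 + 9x_1x_2 + 201/10x_2^2 + 81/40x_1 + 201/8x_2 - 3/20 modulo G:
  leading term x_1^2: subtract (-9/5)·g_2 from -9/5x_1^2 + 9x_1x_2 + 201/10x_2^2 + 81/40x_1 + 201/8x_2 - 3/20 → 9x_1x_2 + 18x_2^2 + 9/2x_1 + 45/2x_2
  leading term x_1x_2: subtract (9)·g_3 from 9x_1x_2 + 18x_2^2 + 9/2x_1 + 45/2x_2 → 0
  normal form = 0.
Since the normal form is 0, p ∈ I.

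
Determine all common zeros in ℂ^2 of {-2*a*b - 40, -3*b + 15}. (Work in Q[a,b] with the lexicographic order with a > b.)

{(-4, 5)}

Compute a lex Gröbner basis by Buchberger's algorithm.
f_1 = -2*a*b - 40, LT = a*b.
f_2 = -3*b + 15, LT = b.

S(f_1,f_2): lcm = a*b. S = 5*a + 20.
  leading term a: no divisor's leading term divides it; move 5*a to the remainder.
  leading term 1: no divisor's leading term divides it; move 20 to the remainder.
  remainder 5*a + 20 ≠ 0; add h_3 = 5*a + 20 to the basis.

The other S-polynomials (S(f_1,h_3), S(f_2,h_3)) all reduce to 0 modulo the current basis, so we have a Gröbner basis.
Inter-reduce: drop elements whose leading term is divisible by another's, tail-reduce, and make monic.
Reduced Gröbner basis: {a + 4, b - 5}.

Elimination: the polynomial b - 5 lies in the elimination ideal for b, so b ∈ {5}. For each such b, the remaining basis elements (now univariate) give the rest of the solution.
  b = 5: the earlier basis element becomes a + 4 = 0, giving a = -4 — point (-4, 5).
Check: every point annihilates each of the original generators.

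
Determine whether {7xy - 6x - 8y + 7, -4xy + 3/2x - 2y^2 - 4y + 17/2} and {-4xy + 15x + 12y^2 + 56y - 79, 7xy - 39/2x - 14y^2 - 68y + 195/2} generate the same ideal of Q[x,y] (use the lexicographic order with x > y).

Two ideals are equal iff their reduced Gröbner bases coincide (the reduced basis is unique for a fixed ordering).
Buchberger on the first generating set:
f_1 = 7xy - 6x - 8y + 7, LT = xy.
f_2 = -4xy + 3/2x - 2y^2 - 4y + 17/2, LT = xy.

S(f_1,f_2): lcm = xy. S = -27/56x - 1/2y^2 - 15/7y + 25/8.
  reduce S modulo (f_1, f_2):
  remainder -27/56x - 1/2y^2 - 15/7y + 25/8 ≠ 0; add g_3 = -27/56x - 1/2y^2 - 15/7y + 25/8 to the basis.

S(f_1,g_3): lcm = xy. S = -6/7x - 28/27y^3 - 40/9y^2 + 1009/189y + 1.
  reduce S modulo (f_1, f_2, g_3):
  remainder -28/27y^3 - 32/9y^2 + 247/27y - 41/9 ≠ 0; add g_4 = -28/27y^3 - 32/9y^2 + 247/27y - 41/9 to the basis.

The other S-polynomials (S(f_2,g_3), S(f_1,g_4), S(f_2,g_4), S(g_3,g_4)) all reduce to 0 modulo the current basis, so we have a Gröbner basis.
Inter-reduce: drop elements whose leading term is divisible by another's, tail-reduce, and make monic.
Reduced Gröbner basis: {x + 28/27y^2 + 40/9y - 175/27, y^3 + 24/7y^2 - 247/28y + 123/28}.

Buchberger on the second generating set:
h_1 = -4xy + 15x + 12y^2 + 56y - 79, LT = xy.
h_2 = 7xy - 39/2x - 14y^2 - 68y + 195/2, LT = xy.

S(h_1,h_2): lcm = xy. S = -27/28x - y^2 - 30/7y + 163/28.
  reduce S modulo (h_1, h_2):
  remainder -27/28x - y^2 - 30/7y + 163/28 ≠ 0; add k_3 = -27/28x - y^2 - 30/7y + 163/28 to the basis.

S(h_1,k_3): lcm = xy. S = -15/4x - 28/27y^3 - 67/9y^2 - 215/27y + 79/4.
  reduce S modulo (h_1, h_2, k_3):
  remainder -28/27y^3 - 32/9y^2 + 235/27y - 26/9 ≠ 0; add k_4 = -28/27y^3 - 32/9y^2 + 235/27y - 26/9 to the basis.

The other S-polynomials (S(h_2,k_3), S(h_1,k_4), S(h_2,k_4), S(k_3,k_4)) all reduce to 0 modulo the current basis, so we have a Gröbner basis.
Inter-reduce: drop elements whose leading term is divisible by another's, tail-reduce, and make monic.
Reduced Gröbner basis: {x + 28/27y^2 + 40/9y - 163/27, y^3 + 24/7y^2 - 235/28y + 39/14}.

The bases are distinct; the ideals are different.
The choice of monomial ordering does not affect the verdict — as long as both bases are computed under the same ordering, their equality decides ideal equality.

No, the ideals differ.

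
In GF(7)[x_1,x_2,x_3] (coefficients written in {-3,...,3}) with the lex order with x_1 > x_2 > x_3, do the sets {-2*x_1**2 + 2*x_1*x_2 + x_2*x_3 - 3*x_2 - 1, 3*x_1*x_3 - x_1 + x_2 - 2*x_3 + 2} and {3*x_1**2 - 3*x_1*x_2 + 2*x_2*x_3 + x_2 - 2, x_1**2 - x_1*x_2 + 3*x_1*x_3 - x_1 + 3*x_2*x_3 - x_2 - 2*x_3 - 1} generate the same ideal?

For a fixed monomial order, each ideal has a unique reduced Gröbner basis; comparing bases decides equality.
Buchberger on the first generating set:
f_1 = -2*x_1**2 + 2*x_1*x_2 + x_2*x_3 - 3*x_2 - 1, LT = x_1**2.
f_2 = 3*x_1*x_3 - x_1 + x_2 - 2*x_3 + 2, LT = x_1*x_3.

S(f_1,f_2): lcm = x_1**2*x_3. S = -2*x_1**2 - x_1*x_2*x_3 + 2*x_1*x_2 + 3*x_1*x_3 - 3*x_1 + 3*x_2*x_3**2 - 2*x_2*x_3 - 3*x_3.
  reduce S modulo (f_1, f_2):
  remainder 2*x_1*x_2 - 2*x_1 - 2*x_2**2 + 3*x_2*x_3**2 + x_2*x_3 - 2*x_2 - x_3 - 1 ≠ 0; add g_3 = 2*x_1*x_2 - 2*x_1 - 2*x_2**2 + 3*x_2*x_3**2 + x_2*x_3 - 2*x_2 - x_3 - 1 to the basis.

S(f_2,g_3): lcm = x_1*x_2*x_3. S = 2*x_1*x_2 + x_1*x_3 + x_2**2*x_3 - 2*x_2**2 + 2*x_2*x_3**3 + 3*x_2*x_3**2 - 2*x_2*x_3 + 3*x_2 - 3*x_3**2 - 3*x_3.
  reduce S modulo (f_1, f_2, g_3):
  remainder x_2**2*x_3 + 2*x_2*x_3**3 - 3*x_2*x_3 - 3*x_3**2 + x_3 - 2 ≠ 0; add g_4 = x_2**2*x_3 + 2*x_2*x_3**3 - 3*x_2*x_3 - 3*x_3**2 + x_3 - 2 to the basis.

The other S-polynomials (S(f_1,g_3), S(f_1,g_4), S(f_2,g_4), S(g_3,g_4)) all reduce to 0 modulo the current basis, so we have a Gröbner basis.
Inter-reduce: drop elements whose leading term is divisible by another's, tail-reduce, and make monic.
Reduced Gröbner basis: {x_1**2 - x_1 - x_2**2 - 2*x_2*x_3**2 - 3*x_2 + 3*x_3, x_1*x_2 - x_1 - x_2**2 - 2*x_2*x_3**2 - 3*x_2*x_3 - x_2 + 3*x_3 + 3, x_1*x_3 + 2*x_1 - 2*x_2 - 3*x_3 + 3, x_2**2*x_3 + 2*x_2*x_3**3 - 3*x_2*x_3 - 3*x_3**2 + x_3 - 2}.

Buchberger on the second generating set:
h_1 = 3*x_1**2 - 3*x_1*x_2 + 2*x_2*x_3 + x_2 - 2, LT = x_1**2.
h_2 = x_1**2 - x_1*x_2 + 3*x_1*x_3 - x_1 + 3*x_2*x_3 - x_2 - 2*x_3 - 1, LT = x_1**2.

S(h_1,h_2): lcm = x_1**2. S = -3*x_1*x_3 + x_1 - x_2 + 2*x_3 - 2.
  reduce S modulo (h_1, h_2):
  remainder -3*x_1*x_3 + x_1 - x_2 + 2*x_3 - 2 ≠ 0; add k_3 = -3*x_1*x_3 + x_1 - x_2 + 2*x_3 - 2 to the basis.

S(h_1,k_3): lcm = x_1**2*x_3. S = -2*x_1**2 - x_1*x_2*x_3 + 2*x_1*x_2 + 3*x_1*x_3 - 3*x_1 + 3*x_2*x_3**2 - 2*x_2*x_3 - 3*x_3.
  reduce S modulo (h_1, h_2, k_3):
  remainder 2*x_1*x_2 - 2*x_1 - 2*x_2**2 + 3*x_2*x_3**2 + x_2*x_3 - 2*x_2 - x_3 - 1 ≠ 0; add k_4 = 2*x_1*x_2 - 2*x_1 - 2*x_2**2 + 3*x_2*x_3**2 + x_2*x_3 - 2*x_2 - x_3 - 1 to the basis.

S(k_3,k_4): lcm = x_1*x_2*x_3. S = 2*x_1*x_2 + x_1*x_3 + x_2**2*x_3 - 2*x_2**2 + 2*x_2*x_3**3 + 3*x_2*x_3**2 - 2*x_2*x_3 + 3*x_2 - 3*x_3**2 - 3*x_3.
  reduce S modulo (h_1, h_2, k_3, k_4):
  remainder x_2**2*x_3 + 2*x_2*x_3**3 - 3*x_2*x_3 - 3*x_3**2 + x_3 - 2 ≠ 0; add k_5 = x_2**2*x_3 + 2*x_2*x_3**3 - 3*x_2*x_3 - 3*x_3**2 + x_3 - 2 to the basis.

The other S-polynomials (S(h_2,k_3), S(h_1,k_4), S(h_2,k_4), S(h_1,k_5), S(h_2,k_5), S(k_3,k_5), S(k_4,k_5)) all reduce to 0 modulo the current basis, so we have a Gröbner basis.
Inter-reduce: drop elements whose leading term is divisible by another's, tail-reduce, and make monic.
Reduced Gröbner basis: {x_1**2 - x_1 - x_2**2 - 2*x_2*x_3**2 - 3*x_2 + 3*x_3, x_1*x_2 - x_1 - x_2**2 - 2*x_2*x_3**2 - 3*x_2*x_3 - x_2 + 3*x_3 + 3, x_1*x_3 + 2*x_1 - 2*x_2 - 3*x_3 + 3, x_2**2*x_3 + 2*x_2*x_3**3 - 3*x_2*x_3 - 3*x_3**2 + x_3 - 2}.

The two bases agree; hence the ideals are identical.
The choice of monomial ordering does not affect the verdict — as long as both bases are computed under the same ordering, their equality decides ideal equality.

Yes, the ideals are equal.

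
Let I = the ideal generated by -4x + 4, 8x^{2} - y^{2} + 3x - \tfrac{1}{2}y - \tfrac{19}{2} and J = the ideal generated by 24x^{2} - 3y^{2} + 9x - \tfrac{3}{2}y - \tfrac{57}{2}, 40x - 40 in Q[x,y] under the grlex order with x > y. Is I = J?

Yes, the ideals are equal.

Since reduced Gröbner bases are canonical representatives of ideals under a given ordering, it suffices to compute and compare them.
Buchberger on the first generating set:
f_1 = -4x + 4, LT = x.
f_2 = 8x^{2} - y^{2} + 3x - \tfrac{1}{2}y - \tfrac{19}{2}, LT = x^{2}.

S(f_1,f_2): lcm = x^{2}. S = \tfrac{1}{8}y^{2} - \tfrac{11}{8}x + \tfrac{1}{16}y + \tfrac{19}{16}.
  leading term y^{2}: no divisor's leading term divides it; move \tfrac{1}{8}y^{2} to the remainder.
  leading term x: subtract (\tfrac{11}{32})·f_1 from -\tfrac{11}{8}x + \tfrac{1}{16}y + \tfrac{19}{16} → \tfrac{1}{16}y - \tfrac{3}{16}
  leading term y: no divisor's leading term divides it; move \tfrac{1}{16}y to the remainder.
  leading term 1: no divisor's leading term divides it; move -\tfrac{3}{16} to the remainder.
  remainder \tfrac{1}{8}y^{2} + \tfrac{1}{16}y - \tfrac{3}{16} ≠ 0; add g_3 = \tfrac{1}{8}y^{2} + \tfrac{1}{16}y - \tfrac{3}{16} to the basis.

S(f_1,g_3): leading monomials are coprime, so the S-polynomial reduces to 0 (Buchberger's first criterion).
S(f_2,g_3): leading monomials are coprime, so the S-polynomial reduces to 0 (Buchberger's first criterion).
Every S-polynomial of the final basis reduces to 0, so we have a Gröbner basis.
Inter-reduce: drop elements whose leading term is divisible by another's, tail-reduce, and make monic.
Reduced Gröbner basis: {y^{2} + \tfrac{1}{2}y - \tfrac{3}{2}, x - 1}.

Buchberger on the second generating set:
h_1 = 24x^{2} - 3y^{2} + 9x - \tfrac{3}{2}y - \tfrac{57}{2}, LT = x^{2}.
h_2 = 40x - 40, LT = x.

S(h_1,h_2): lcm = x^{2}. S = -\tfrac{1}{8}y^{2} + \tfrac{11}{8}x - \tfrac{1}{16}y - \tfrac{19}{16}.
  leading term y^{2}: no divisor's leading term divides it; move -\tfrac{1}{8}y^{2} to the remainder.
  leading term x: subtract (\tfrac{11}{320})·h_2 from \tfrac{11}{8}x - \tfrac{1}{16}y - \tfrac{19}{16} → -\tfrac{1}{16}y + \tfrac{3}{16}
  leading term y: no divisor's leading term divides it; move -\tfrac{1}{16}y to the remainder.
  leading term 1: no divisor's leading term divides it; move \tfrac{3}{16} to the remainder.
  remainder -\tfrac{1}{8}y^{2} - \tfrac{1}{16}y + \tfrac{3}{16} ≠ 0; add k_3 = -\tfrac{1}{8}y^{2} - \tfrac{1}{16}y + \tfrac{3}{16} to the basis.

S(h_1,k_3): leading monomials are coprime, so the S-polynomial reduces to 0 (Buchberger's first criterion).
S(h_2,k_3): leading monomials are coprime, so the S-polynomial reduces to 0 (Buchberger's first criterion).
Every S-polynomial of the final basis reduces to 0, so we have a Gröbner basis.
Inter-reduce: drop elements whose leading term is divisible by another's, tail-reduce, and make monic.
Reduced Gröbner basis: {y^{2} + \tfrac{1}{2}y - \tfrac{3}{2}, x - 1}.

These coincide, so the ideals are equal.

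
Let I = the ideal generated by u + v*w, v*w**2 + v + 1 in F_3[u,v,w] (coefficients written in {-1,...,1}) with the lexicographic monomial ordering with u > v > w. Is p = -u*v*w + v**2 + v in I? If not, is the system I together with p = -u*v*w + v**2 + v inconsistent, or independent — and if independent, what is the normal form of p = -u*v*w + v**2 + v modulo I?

First compute the reduced Gröbner basis of I by Buchberger's algorithm.
f_1 = u + v*w, LT = u.
f_2 = v*w**2 + v + 1, LT = v*w**2.

The S-polynomials (S(f_1,f_2)) all reduce to 0 modulo the current basis, so we have a Gröbner basis.
Inter-reduce: drop elements whose leading term is divisible by another's, tail-reduce, and make monic.
Reduced Gröbner basis: {u + v*w, v*w**2 + v + 1}.
Label its elements g_1 = u + v*w, g_2 = v*w**2 + v + 1.

Reduce p = -u*v*w + v**2 + v modulo G:
  leading term u*v*w: subtract (-v*w)·g_1 from -u*v*w + v**2 + v → v**2*w**2 + v**2 + v
  leading term v**2*w**2: subtract (v)·g_2 from v**2*w**2 + v**2 + v → 0
  normal form = 0.
Since the normal form is 0, p ∈ I.

-u*v*w + v**2 + v lies in I (it reduces to 0).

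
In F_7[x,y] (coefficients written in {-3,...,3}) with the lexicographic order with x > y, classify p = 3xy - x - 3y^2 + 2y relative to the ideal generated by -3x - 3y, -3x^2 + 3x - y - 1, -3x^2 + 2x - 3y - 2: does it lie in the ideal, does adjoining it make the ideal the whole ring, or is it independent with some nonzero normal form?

First compute the reduced Gröbner basis of I by Buchberger's algorithm.
f_1 = -3x - 3y, LT = x.
f_2 = -3x^2 + 3x - y - 1, LT = x^2.
f_3 = -3x^2 + 2x - 3y - 2, LT = x^2.

S(f_1,f_2): lcm = x^2. S = xy + x + 2y + 2.
  leading term xy: subtract (2y)·f_1 from xy + x + 2y + 2 → x - y^2 + 2y + 2
  leading term x: subtract (2)·f_1 from x - y^2 + 2y + 2 → -y^2 + y + 2
  leading term y^2: no divisor's leading term divides it; move -y^2 to the remainder.
  leading term y: no divisor's leading term divides it; move y to the remainder.
  leading term 1: no divisor's leading term divides it; move 2 to the remainder.
  remainder -y^2 + y + 2 ≠ 0; add h_4 = -y^2 + y + 2 to the basis.

S(f_1,f_3): lcm = x^2. S = xy + 3x - y - 3.
  leading term xy: subtract (2y)·f_1 from xy + 3x - y - 3 → 3x - y^2 - y - 3
  leading term x: subtract (-1)·f_1 from 3x - y^2 - y - 3 → -y^2 + 3y - 3
  leading term y^2: subtract (1)·h_4 from -y^2 + 3y - 3 → 2y + 2
  leading term y: no divisor's leading term divides it; move 2y to the remainder.
  leading term 1: no divisor's leading term divides it; move 2 to the remainder.
  remainder 2y + 2 ≠ 0; add h_5 = 2y + 2 to the basis.

The other S-polynomials (S(f_2,f_3), S(f_1,h_4), S(f_2,h_4), S(f_3,h_4), S(f_1,h_5), S(f_2,h_5), S(f_3,h_5), S(h_4,h_5)) all reduce to 0 modulo the current basis, so we have a Gröbner basis.
Inter-reduce: drop elements whose leading term is divisible by another's, tail-reduce, and make monic.
Reduced Gröbner basis: {x - 1, y + 1}.
Label its elements g_1 = x - 1, g_2 = y + 1.

Reduce p = 3xy - x - 3y^2 + 2y modulo G:
  leading term xy: subtract (3y)·g_1 from 3xy - x - 3y^2 + 2y → -x - 3y^2 - 2y
  leading term x: subtract (-1)·g_1 from -x - 3y^2 - 2y → -3y^2 - 2y - 1
  leading term y^2: subtract (-3y)·g_2 from -3y^2 - 2y - 1 → y - 1
  leading term y: subtract (1)·g_2 from y - 1 → -2
  leading term 1: no divisor's leading term divides it; move -2 to the remainder.
  normal form = -2.
The normal form is nonzero, so p ∉ I. Since p minus its normal form lies in I, I + (p) = I + (r) where r = -2; decide whether this ideal is the whole ring.
Here r = -2 is a nonzero constant, hence a unit: 1 ∈ I + (p), the Gröbner basis of I + (p) is {1}, and the enlarged system has no common solution — adjoining p is inconsistent.

Ideal membership is decidable via reduction modulo a Gröbner basis.

Adjoining 3xy - x - 3y^2 + 2y makes the ideal the whole ring: the system is inconsistent.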